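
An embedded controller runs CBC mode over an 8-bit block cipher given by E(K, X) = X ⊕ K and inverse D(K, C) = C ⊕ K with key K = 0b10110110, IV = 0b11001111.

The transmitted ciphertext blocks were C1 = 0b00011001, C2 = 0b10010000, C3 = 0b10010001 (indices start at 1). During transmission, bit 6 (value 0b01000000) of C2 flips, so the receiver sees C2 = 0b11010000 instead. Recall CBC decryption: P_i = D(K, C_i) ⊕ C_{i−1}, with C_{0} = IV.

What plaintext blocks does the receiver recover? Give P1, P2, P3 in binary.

Only C2 changed, to 0b11010000. In CBC, a change in C_i garbles P_i and flips the same bit in P_{i+1}. Decrypting the received ciphertext:
P1: D(K, 0b00011001) = 0b10101111; 0b10101111 ⊕ 0b11001111 = 0b01100000.
P2: D(K, 0b11010000) = 0b01100110; 0b01100110 ⊕ 0b00011001 = 0b01111111.
P3: D(K, 0b10010001) = 0b00100111; 0b00100111 ⊕ 0b11010000 = 0b11110111.
Blocks that differ from the original plaintext: P2, P3.

P1 = 0b01100000, P2 = 0b01111111, P3 = 0b11110111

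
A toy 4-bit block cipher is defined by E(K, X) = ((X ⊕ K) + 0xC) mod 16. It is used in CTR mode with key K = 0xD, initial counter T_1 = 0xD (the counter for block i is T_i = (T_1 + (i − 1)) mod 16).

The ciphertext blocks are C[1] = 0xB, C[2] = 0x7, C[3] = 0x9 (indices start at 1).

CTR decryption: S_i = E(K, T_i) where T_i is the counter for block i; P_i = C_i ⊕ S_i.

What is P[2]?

P[2] = 0x8

P[2]: T = 0xE, S = E(K, T) = 0xF; 0x7 ⊕ 0xF = 0x8.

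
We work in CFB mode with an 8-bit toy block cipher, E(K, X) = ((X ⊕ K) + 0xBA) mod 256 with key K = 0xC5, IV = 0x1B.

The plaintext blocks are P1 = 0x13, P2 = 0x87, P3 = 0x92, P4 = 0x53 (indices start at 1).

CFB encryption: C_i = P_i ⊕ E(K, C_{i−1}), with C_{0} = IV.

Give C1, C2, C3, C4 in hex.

C1: E(K, 0x1B) = 0x98; 0x13 ⊕ 0x98 = 0x8B.
C2: E(K, 0x8B) = 0x08; 0x87 ⊕ 0x08 = 0x8F.
C3: E(K, 0x8F) = 0x04; 0x92 ⊕ 0x04 = 0x96.
C4: E(K, 0x96) = 0x0D; 0x53 ⊕ 0x0D = 0x5E.

C1 = 0x8B, C2 = 0x8F, C3 = 0x96, C4 = 0x5E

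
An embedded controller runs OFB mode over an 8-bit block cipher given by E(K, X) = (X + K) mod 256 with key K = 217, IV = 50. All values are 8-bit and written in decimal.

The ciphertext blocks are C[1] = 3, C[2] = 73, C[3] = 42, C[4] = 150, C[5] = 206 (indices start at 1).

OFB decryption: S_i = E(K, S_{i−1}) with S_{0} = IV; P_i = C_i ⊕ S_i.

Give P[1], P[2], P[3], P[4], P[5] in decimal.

P[1] = 8, P[2] = 173, P[3] = 151, P[4] = 0, P[5] = 161

P[1]: S = E(K, 50) = 11; 3 ⊕ 11 = 8.
P[2]: S = E(K, 11) = 228; 73 ⊕ 228 = 173.
P[3]: S = E(K, 228) = 189; 42 ⊕ 189 = 151.
P[4]: S = E(K, 189) = 150; 150 ⊕ 150 = 0.
P[5]: S = E(K, 150) = 111; 206 ⊕ 111 = 161.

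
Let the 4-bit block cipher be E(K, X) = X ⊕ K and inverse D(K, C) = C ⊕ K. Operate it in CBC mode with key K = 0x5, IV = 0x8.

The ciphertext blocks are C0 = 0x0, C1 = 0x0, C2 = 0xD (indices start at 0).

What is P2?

P2 = 0x8

CBC decryption: P_i = D(K, C_i) ⊕ C_{i−1}, with C_{−1} = IV.
P2: D(K, 0xD) = 0x8; 0x8 ⊕ 0x0 = 0x8.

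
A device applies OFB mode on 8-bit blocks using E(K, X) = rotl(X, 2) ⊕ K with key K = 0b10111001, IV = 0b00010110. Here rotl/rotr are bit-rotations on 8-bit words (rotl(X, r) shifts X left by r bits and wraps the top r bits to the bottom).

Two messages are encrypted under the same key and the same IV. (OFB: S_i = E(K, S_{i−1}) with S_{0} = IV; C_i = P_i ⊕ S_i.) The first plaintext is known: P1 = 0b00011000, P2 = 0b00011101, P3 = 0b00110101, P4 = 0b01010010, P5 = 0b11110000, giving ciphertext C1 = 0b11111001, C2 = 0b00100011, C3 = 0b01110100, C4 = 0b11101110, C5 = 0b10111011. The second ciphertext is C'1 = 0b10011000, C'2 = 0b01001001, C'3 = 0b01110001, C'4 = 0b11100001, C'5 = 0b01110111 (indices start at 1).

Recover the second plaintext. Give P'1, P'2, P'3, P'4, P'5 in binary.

P'1 = 0b01111001, P'2 = 0b01110111, P'3 = 0b00110000, P'4 = 0b01011101, P'5 = 0b00111100

In OFB with a reused IV, both messages share the same keystream S_i, so C_i ⊕ C'_i = P_i ⊕ P'_i and thus P'_i = P_i ⊕ C_i ⊕ C'_i.
P'1: 0b00011000 ⊕ 0b11111001 ⊕ 0b10011000 = 0b01111001.
P'2: 0b00011101 ⊕ 0b00100011 ⊕ 0b01001001 = 0b01110111.
P'3: 0b00110101 ⊕ 0b01110100 ⊕ 0b01110001 = 0b00110000.
P'4: 0b01010010 ⊕ 0b11101110 ⊕ 0b11100001 = 0b01011101.
P'5: 0b11110000 ⊕ 0b10111011 ⊕ 0b01110111 = 0b00111100.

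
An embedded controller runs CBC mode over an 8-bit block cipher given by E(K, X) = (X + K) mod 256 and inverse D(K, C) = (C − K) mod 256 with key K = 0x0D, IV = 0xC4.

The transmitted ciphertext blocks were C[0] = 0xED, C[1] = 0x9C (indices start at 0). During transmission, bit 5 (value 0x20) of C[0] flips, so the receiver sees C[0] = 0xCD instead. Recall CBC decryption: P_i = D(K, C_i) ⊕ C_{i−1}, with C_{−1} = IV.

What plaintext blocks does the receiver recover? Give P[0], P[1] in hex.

P[0] = 0x04, P[1] = 0x42

Only C[0] changed, to 0xCD. In CBC, a change in C_i garbles P_i and flips the same bit in P_{i+1}. Decrypting the received ciphertext:
P[0]: D(K, 0xCD) = 0xC0; 0xC0 ⊕ 0xC4 = 0x04.
P[1]: D(K, 0x9C) = 0x8F; 0x8F ⊕ 0xCD = 0x42.
Blocks that differ from the original plaintext: P[0], P[1].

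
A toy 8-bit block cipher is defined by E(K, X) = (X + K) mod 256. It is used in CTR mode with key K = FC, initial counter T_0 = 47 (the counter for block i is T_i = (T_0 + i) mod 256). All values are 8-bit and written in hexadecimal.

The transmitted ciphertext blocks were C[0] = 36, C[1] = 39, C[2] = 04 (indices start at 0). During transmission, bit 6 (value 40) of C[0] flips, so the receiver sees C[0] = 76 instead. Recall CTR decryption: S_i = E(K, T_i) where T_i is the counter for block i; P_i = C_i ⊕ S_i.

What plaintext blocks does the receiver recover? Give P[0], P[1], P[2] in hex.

Only C[0] changed, to 76. In CTR, a change in C_i flips the same bit in P_i only; the keystream is unaffected. Decrypting the received ciphertext:
P[0]: T = 47, S = E(K, T) = 43; 76 ⊕ 43 = 35.
P[1]: T = 48, S = E(K, T) = 44; 39 ⊕ 44 = 7D.
P[2]: T = 49, S = E(K, T) = 45; 04 ⊕ 45 = 41.
Blocks that differ from the original plaintext: P[0].

P[0] = 35, P[1] = 7D, P[2] = 41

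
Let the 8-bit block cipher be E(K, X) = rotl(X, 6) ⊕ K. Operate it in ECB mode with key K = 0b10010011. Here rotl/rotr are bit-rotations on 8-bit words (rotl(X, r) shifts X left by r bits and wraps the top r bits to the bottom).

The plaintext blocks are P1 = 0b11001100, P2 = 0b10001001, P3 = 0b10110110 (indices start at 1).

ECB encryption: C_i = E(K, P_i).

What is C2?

C2 = 0b11110001

C2: E(K, 0b10001001) = 0b11110001.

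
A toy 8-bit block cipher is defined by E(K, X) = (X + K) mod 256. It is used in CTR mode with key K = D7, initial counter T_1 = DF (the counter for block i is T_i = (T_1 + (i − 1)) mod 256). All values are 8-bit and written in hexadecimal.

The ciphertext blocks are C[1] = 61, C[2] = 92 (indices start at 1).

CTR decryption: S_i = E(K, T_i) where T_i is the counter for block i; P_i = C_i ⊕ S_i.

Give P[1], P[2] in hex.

P[1]: T = DF, S = E(K, T) = B6; 61 ⊕ B6 = D7.
P[2]: T = E0, S = E(K, T) = B7; 92 ⊕ B7 = 25.

P[1] = D7, P[2] = 25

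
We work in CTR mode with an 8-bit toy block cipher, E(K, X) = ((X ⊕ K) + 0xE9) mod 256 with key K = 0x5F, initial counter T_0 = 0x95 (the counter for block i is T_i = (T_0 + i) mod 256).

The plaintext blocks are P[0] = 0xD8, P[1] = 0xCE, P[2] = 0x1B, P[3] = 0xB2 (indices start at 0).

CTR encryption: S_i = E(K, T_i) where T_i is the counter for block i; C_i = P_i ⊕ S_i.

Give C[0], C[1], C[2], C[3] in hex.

C[0] = 0x6B, C[1] = 0x7C, C[2] = 0xAA, C[3] = 0x02

C[0]: T = 0x95, S = E(K, T) = 0xB3; 0xD8 ⊕ 0xB3 = 0x6B.
C[1]: T = 0x96, S = E(K, T) = 0xB2; 0xCE ⊕ 0xB2 = 0x7C.
C[2]: T = 0x97, S = E(K, T) = 0xB1; 0x1B ⊕ 0xB1 = 0xAA.
C[3]: T = 0x98, S = E(K, T) = 0xB0; 0xB2 ⊕ 0xB0 = 0x02.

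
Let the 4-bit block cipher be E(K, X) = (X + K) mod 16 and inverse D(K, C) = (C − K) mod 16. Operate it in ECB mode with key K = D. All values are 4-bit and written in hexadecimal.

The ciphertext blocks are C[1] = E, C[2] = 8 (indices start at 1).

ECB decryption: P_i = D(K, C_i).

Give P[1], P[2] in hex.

P[1]: D(K, E) = 1.
P[2]: D(K, 8) = B.

P[1] = 1, P[2] = B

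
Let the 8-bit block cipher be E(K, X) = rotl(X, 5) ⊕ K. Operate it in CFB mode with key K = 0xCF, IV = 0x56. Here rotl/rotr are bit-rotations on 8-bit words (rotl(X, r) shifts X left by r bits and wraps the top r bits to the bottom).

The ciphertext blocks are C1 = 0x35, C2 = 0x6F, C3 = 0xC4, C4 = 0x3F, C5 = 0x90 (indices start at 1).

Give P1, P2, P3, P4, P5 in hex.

P1 = 0x30, P2 = 0x06, P3 = 0xE6, P4 = 0x68, P5 = 0xB8

CFB decryption: P_i = C_i ⊕ E(K, C_{i−1}), with C_{0} = IV.
P1: E(K, 0x56) = 0x05; 0x35 ⊕ 0x05 = 0x30.
P2: E(K, 0x35) = 0x69; 0x6F ⊕ 0x69 = 0x06.
P3: E(K, 0x6F) = 0x22; 0xC4 ⊕ 0x22 = 0xE6.
P4: E(K, 0xC4) = 0x57; 0x3F ⊕ 0x57 = 0x68.
P5: E(K, 0x3F) = 0x28; 0x90 ⊕ 0x28 = 0xB8.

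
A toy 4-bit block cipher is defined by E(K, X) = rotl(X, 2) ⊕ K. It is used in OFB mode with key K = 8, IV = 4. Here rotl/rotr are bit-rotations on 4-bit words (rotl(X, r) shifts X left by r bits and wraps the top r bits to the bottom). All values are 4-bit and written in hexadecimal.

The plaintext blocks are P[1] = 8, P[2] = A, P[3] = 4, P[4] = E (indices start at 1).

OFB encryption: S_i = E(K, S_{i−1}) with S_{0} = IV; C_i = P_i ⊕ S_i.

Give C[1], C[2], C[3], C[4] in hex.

C[1]: S = E(K, 4) = 9; 8 ⊕ 9 = 1.
C[2]: S = E(K, 9) = E; A ⊕ E = 4.
C[3]: S = E(K, E) = 3; 4 ⊕ 3 = 7.
C[4]: S = E(K, 3) = 4; E ⊕ 4 = A.

C[1] = 1, C[2] = 4, C[3] = 7, C[4] = A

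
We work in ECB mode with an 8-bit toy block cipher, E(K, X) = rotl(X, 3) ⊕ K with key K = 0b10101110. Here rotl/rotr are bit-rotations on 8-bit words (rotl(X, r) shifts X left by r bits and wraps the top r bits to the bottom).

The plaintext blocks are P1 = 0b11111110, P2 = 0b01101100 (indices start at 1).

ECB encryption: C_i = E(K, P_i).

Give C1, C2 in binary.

C1 = 0b01011001, C2 = 0b11001101

C1: E(K, 0b11111110) = 0b01011001.
C2: E(K, 0b01101100) = 0b11001101.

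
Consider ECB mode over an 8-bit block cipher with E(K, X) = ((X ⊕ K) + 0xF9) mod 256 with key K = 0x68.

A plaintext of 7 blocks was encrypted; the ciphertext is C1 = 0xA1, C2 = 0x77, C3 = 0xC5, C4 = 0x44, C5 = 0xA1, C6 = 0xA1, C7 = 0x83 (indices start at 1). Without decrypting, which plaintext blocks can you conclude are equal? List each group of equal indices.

P1 = P5 = P6

ECB encrypts each block independently with the same key, so equal ciphertext blocks imply equal plaintext blocks.
C1 = C5 = C6 = 0xA1, so P1 = P5 = P6.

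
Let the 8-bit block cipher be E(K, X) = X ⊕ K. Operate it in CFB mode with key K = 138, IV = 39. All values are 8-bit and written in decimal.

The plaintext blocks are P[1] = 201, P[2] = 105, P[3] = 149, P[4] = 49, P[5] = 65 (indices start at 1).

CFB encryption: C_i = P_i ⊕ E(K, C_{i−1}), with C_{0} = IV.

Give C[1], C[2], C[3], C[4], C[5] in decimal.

C[1] = 100, C[2] = 135, C[3] = 152, C[4] = 35, C[5] = 232

C[1]: E(K, 39) = 173; 201 ⊕ 173 = 100.
C[2]: E(K, 100) = 238; 105 ⊕ 238 = 135.
C[3]: E(K, 135) = 13; 149 ⊕ 13 = 152.
C[4]: E(K, 152) = 18; 49 ⊕ 18 = 35.
C[5]: E(K, 35) = 169; 65 ⊕ 169 = 232.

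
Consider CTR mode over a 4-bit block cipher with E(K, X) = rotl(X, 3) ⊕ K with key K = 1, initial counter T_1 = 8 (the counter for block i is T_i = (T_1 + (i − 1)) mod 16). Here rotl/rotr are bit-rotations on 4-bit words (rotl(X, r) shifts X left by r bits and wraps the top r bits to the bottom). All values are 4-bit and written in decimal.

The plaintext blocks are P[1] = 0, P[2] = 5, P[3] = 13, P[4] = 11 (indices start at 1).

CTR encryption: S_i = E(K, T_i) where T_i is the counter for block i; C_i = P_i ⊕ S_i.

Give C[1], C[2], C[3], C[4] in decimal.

C[1] = 5, C[2] = 8, C[3] = 9, C[4] = 7

C[1]: T = 8, S = E(K, T) = 5; 0 ⊕ 5 = 5.
C[2]: T = 9, S = E(K, T) = 13; 5 ⊕ 13 = 8.
C[3]: T = 10, S = E(K, T) = 4; 13 ⊕ 4 = 9.
C[4]: T = 11, S = E(K, T) = 12; 11 ⊕ 12 = 7.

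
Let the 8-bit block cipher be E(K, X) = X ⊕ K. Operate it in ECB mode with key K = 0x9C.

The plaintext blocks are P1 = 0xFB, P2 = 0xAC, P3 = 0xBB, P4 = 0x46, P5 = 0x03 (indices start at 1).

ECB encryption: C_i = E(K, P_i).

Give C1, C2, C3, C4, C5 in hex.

C1: E(K, 0xFB) = 0x67.
C2: E(K, 0xAC) = 0x30.
C3: E(K, 0xBB) = 0x27.
C4: E(K, 0x46) = 0xDA.
C5: E(K, 0x03) = 0x9F.

C1 = 0x67, C2 = 0x30, C3 = 0x27, C4 = 0xDA, C5 = 0x9F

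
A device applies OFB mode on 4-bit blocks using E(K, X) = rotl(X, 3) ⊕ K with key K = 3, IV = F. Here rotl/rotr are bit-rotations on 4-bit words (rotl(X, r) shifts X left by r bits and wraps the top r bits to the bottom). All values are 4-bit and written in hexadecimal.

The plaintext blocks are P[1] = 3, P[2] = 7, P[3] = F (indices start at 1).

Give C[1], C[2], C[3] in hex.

C[1] = F, C[2] = 2, C[3] = 6

OFB encryption: S_i = E(K, S_{i−1}) with S_{0} = IV; C_i = P_i ⊕ S_i.
C[1]: S = E(K, F) = C; 3 ⊕ C = F.
C[2]: S = E(K, C) = 5; 7 ⊕ 5 = 2.
C[3]: S = E(K, 5) = 9; F ⊕ 9 = 6.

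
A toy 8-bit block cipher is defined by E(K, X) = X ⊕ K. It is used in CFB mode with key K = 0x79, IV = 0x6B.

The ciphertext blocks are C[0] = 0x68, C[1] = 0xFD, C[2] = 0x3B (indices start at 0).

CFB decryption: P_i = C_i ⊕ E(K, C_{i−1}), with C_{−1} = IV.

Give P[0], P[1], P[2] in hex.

P[0]: E(K, 0x6B) = 0x12; 0x68 ⊕ 0x12 = 0x7A.
P[1]: E(K, 0x68) = 0x11; 0xFD ⊕ 0x11 = 0xEC.
P[2]: E(K, 0xFD) = 0x84; 0x3B ⊕ 0x84 = 0xBF.

P[0] = 0x7A, P[1] = 0xEC, P[2] = 0xBF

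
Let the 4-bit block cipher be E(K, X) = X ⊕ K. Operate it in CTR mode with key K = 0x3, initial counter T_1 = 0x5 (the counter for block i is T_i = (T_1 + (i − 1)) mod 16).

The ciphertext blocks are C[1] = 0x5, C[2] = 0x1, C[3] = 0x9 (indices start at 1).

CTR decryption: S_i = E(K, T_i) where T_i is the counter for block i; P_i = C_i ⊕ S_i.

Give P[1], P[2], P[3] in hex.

P[1] = 0x3, P[2] = 0x4, P[3] = 0xD

P[1]: T = 0x5, S = E(K, T) = 0x6; 0x5 ⊕ 0x6 = 0x3.
P[2]: T = 0x6, S = E(K, T) = 0x5; 0x1 ⊕ 0x5 = 0x4.
P[3]: T = 0x7, S = E(K, T) = 0x4; 0x9 ⊕ 0x4 = 0xD.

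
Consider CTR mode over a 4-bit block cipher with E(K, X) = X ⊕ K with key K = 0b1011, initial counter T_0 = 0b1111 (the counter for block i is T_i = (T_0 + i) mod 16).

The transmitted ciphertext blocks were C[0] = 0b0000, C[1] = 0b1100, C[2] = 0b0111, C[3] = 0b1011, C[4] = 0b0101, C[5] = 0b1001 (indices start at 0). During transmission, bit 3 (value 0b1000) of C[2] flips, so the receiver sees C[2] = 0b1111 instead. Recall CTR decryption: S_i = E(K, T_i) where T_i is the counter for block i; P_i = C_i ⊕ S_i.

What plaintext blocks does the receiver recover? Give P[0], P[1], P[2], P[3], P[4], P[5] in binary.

Only C[2] changed, to 0b1111. In CTR, a change in C_i flips the same bit in P_i only; the keystream is unaffected. Decrypting the received ciphertext:
P[0]: T = 0b1111, S = E(K, T) = 0b0100; 0b0000 ⊕ 0b0100 = 0b0100.
P[1]: T = 0b0000, S = E(K, T) = 0b1011; 0b1100 ⊕ 0b1011 = 0b0111.
P[2]: T = 0b0001, S = E(K, T) = 0b1010; 0b1111 ⊕ 0b1010 = 0b0101.
P[3]: T = 0b0010, S = E(K, T) = 0b1001; 0b1011 ⊕ 0b1001 = 0b0010.
P[4]: T = 0b0011, S = E(K, T) = 0b1000; 0b0101 ⊕ 0b1000 = 0b1101.
P[5]: T = 0b0100, S = E(K, T) = 0b1111; 0b1001 ⊕ 0b1111 = 0b0110.
Blocks that differ from the original plaintext: P[2].

P[0] = 0b0100, P[1] = 0b0111, P[2] = 0b0101, P[3] = 0b0010, P[4] = 0b1101, P[5] = 0b0110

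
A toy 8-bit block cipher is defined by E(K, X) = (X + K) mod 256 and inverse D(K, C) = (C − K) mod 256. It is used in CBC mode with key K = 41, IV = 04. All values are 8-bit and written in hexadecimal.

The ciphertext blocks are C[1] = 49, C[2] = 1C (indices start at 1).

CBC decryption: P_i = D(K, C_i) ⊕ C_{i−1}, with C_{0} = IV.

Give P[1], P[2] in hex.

P[1]: D(K, 49) = 08; 08 ⊕ 04 = 0C.
P[2]: D(K, 1C) = DB; DB ⊕ 49 = 92.

P[1] = 0C, P[2] = 92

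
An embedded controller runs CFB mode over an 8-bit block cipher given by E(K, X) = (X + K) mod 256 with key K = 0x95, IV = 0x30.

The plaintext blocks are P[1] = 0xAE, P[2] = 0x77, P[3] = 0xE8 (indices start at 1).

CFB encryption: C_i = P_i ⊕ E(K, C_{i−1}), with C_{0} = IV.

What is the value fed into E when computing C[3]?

0x77

C[1]: E(K, 0x30) = 0xC5; 0xAE ⊕ 0xC5 = 0x6B.
C[2]: E(K, 0x6B) = 0x00; 0x77 ⊕ 0x00 = 0x77.
C[3]: E(K, 0x77) = 0x0C; 0xE8 ⊕ 0x0C = 0xE4.
So the input to E for block [3] is 0x77.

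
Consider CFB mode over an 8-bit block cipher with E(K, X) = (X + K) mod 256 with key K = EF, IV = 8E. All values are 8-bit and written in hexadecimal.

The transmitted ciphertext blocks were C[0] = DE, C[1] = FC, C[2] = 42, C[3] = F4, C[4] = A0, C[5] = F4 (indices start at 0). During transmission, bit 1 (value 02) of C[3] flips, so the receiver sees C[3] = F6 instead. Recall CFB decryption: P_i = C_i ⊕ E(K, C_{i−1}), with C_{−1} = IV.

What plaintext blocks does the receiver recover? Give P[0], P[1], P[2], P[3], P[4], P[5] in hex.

P[0] = A3, P[1] = 31, P[2] = A9, P[3] = C7, P[4] = 45, P[5] = 7B

Only C[3] changed, to F6. In CFB, a change in C_i flips the same bit in P_i and garbles P_{i+1}. Decrypting the received ciphertext:
P[0]: E(K, 8E) = 7D; DE ⊕ 7D = A3.
P[1]: E(K, DE) = CD; FC ⊕ CD = 31.
P[2]: E(K, FC) = EB; 42 ⊕ EB = A9.
P[3]: E(K, 42) = 31; F6 ⊕ 31 = C7.
P[4]: E(K, F6) = E5; A0 ⊕ E5 = 45.
P[5]: E(K, A0) = 8F; F4 ⊕ 8F = 7B.
Blocks that differ from the original plaintext: P[3], P[4].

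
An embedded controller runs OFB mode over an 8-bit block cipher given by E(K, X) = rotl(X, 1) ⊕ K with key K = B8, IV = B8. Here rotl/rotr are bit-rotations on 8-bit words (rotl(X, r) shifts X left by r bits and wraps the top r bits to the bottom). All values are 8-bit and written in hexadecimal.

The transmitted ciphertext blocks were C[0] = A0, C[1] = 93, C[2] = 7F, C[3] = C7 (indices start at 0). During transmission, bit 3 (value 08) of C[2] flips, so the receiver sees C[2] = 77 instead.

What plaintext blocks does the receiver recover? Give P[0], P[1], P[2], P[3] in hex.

P[0] = 69, P[1] = B8, P[2] = 99, P[3] = A2

OFB decryption: S_i = E(K, S_{i−1}) with S_{−1} = IV; P_i = C_i ⊕ S_i.
Only C[2] changed, to 77. In OFB, a change in C_i flips the same bit in P_i only; the keystream is unaffected. Decrypting the received ciphertext:
P[0]: S = E(K, B8) = C9; A0 ⊕ C9 = 69.
P[1]: S = E(K, C9) = 2B; 93 ⊕ 2B = B8.
P[2]: S = E(K, 2B) = EE; 77 ⊕ EE = 99.
P[3]: S = E(K, EE) = 65; C7 ⊕ 65 = A2.
Blocks that differ from the original plaintext: P[2].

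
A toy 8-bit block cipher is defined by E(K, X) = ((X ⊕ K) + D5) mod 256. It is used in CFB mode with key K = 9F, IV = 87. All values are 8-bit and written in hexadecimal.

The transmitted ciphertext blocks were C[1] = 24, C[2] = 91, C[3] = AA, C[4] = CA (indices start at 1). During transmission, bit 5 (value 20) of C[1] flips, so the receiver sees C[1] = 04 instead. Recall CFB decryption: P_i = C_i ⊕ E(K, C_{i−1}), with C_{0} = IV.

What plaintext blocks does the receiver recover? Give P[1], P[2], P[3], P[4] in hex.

P[1] = E9, P[2] = E1, P[3] = 49, P[4] = C0

Only C[1] changed, to 04. In CFB, a change in C_i flips the same bit in P_i and garbles P_{i+1}. Decrypting the received ciphertext:
P[1]: E(K, 87) = ED; 04 ⊕ ED = E9.
P[2]: E(K, 04) = 70; 91 ⊕ 70 = E1.
P[3]: E(K, 91) = E3; AA ⊕ E3 = 49.
P[4]: E(K, AA) = 0A; CA ⊕ 0A = C0.
Blocks that differ from the original plaintext: P[1], P[2].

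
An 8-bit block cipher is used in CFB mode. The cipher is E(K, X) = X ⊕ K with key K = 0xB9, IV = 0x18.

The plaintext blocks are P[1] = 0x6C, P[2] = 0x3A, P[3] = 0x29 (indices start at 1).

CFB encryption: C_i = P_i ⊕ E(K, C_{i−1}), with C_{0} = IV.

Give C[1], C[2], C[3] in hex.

C[1]: E(K, 0x18) = 0xA1; 0x6C ⊕ 0xA1 = 0xCD.
C[2]: E(K, 0xCD) = 0x74; 0x3A ⊕ 0x74 = 0x4E.
C[3]: E(K, 0x4E) = 0xF7; 0x29 ⊕ 0xF7 = 0xDE.

C[1] = 0xCD, C[2] = 0x4E, C[3] = 0xDE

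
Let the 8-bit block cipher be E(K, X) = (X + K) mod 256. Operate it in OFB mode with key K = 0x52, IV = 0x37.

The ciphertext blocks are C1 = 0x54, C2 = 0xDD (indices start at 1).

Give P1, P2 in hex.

P1 = 0xDD, P2 = 0x06

OFB decryption: S_i = E(K, S_{i−1}) with S_{0} = IV; P_i = C_i ⊕ S_i.
P1: S = E(K, 0x37) = 0x89; 0x54 ⊕ 0x89 = 0xDD.
P2: S = E(K, 0x89) = 0xDB; 0xDD ⊕ 0xDB = 0x06.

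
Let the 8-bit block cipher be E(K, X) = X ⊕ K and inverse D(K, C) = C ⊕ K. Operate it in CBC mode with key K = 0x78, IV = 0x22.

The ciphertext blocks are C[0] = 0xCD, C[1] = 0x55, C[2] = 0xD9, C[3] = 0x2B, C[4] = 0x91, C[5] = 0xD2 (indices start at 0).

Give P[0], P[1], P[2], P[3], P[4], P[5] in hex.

CBC decryption: P_i = D(K, C_i) ⊕ C_{i−1}, with C_{−1} = IV.
P[0]: D(K, 0xCD) = 0xB5; 0xB5 ⊕ 0x22 = 0x97.
P[1]: D(K, 0x55) = 0x2D; 0x2D ⊕ 0xCD = 0xE0.
P[2]: D(K, 0xD9) = 0xA1; 0xA1 ⊕ 0x55 = 0xF4.
P[3]: D(K, 0x2B) = 0x53; 0x53 ⊕ 0xD9 = 0x8A.
P[4]: D(K, 0x91) = 0xE9; 0xE9 ⊕ 0x2B = 0xC2.
P[5]: D(K, 0xD2) = 0xAA; 0xAA ⊕ 0x91 = 0x3B.

P[0] = 0x97, P[1] = 0xE0, P[2] = 0xF4, P[3] = 0x8A, P[4] = 0xC2, P[5] = 0x3B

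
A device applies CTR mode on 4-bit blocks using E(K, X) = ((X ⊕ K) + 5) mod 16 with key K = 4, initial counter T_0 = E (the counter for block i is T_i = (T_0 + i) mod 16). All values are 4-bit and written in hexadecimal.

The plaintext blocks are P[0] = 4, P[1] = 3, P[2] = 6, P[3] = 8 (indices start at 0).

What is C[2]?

C[2] = F

CTR encryption: S_i = E(K, T_i) where T_i is the counter for block i; C_i = P_i ⊕ S_i.
C[0]: T = E, S = E(K, T) = F; 4 ⊕ F = B.
C[1]: T = F, S = E(K, T) = 0; 3 ⊕ 0 = 3.
C[2]: T = 0, S = E(K, T) = 9; 6 ⊕ 9 = F.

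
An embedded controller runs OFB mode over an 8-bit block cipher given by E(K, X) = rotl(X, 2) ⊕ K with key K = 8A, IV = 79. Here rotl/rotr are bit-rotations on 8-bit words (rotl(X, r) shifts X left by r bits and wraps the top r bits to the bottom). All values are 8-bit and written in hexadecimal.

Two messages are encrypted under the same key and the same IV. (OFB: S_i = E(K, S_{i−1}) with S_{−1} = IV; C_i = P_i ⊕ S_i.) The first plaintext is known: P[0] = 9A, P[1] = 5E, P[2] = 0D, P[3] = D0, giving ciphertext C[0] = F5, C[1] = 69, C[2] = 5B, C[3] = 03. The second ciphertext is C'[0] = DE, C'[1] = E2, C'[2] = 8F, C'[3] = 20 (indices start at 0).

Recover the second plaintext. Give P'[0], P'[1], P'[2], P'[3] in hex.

P'[0] = B1, P'[1] = D5, P'[2] = D9, P'[3] = F3

In OFB with a reused IV, both messages share the same keystream S_i, so C_i ⊕ C'_i = P_i ⊕ P'_i and thus P'_i = P_i ⊕ C_i ⊕ C'_i.
P'[0]: 9A ⊕ F5 ⊕ DE = B1.
P'[1]: 5E ⊕ 69 ⊕ E2 = D5.
P'[2]: 0D ⊕ 5B ⊕ 8F = D9.
P'[3]: D0 ⊕ 03 ⊕ 20 = F3.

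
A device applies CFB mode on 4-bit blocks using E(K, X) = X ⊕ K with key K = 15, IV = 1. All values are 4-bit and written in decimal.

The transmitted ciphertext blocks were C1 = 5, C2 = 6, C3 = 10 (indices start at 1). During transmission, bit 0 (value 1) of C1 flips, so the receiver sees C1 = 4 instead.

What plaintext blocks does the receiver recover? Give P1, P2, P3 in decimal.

CFB decryption: P_i = C_i ⊕ E(K, C_{i−1}), with C_{0} = IV.
Only C1 changed, to 4. In CFB, a change in C_i flips the same bit in P_i and garbles P_{i+1}. Decrypting the received ciphertext:
P1: E(K, 1) = 14; 4 ⊕ 14 = 10.
P2: E(K, 4) = 11; 6 ⊕ 11 = 13.
P3: E(K, 6) = 9; 10 ⊕ 9 = 3.
Blocks that differ from the original plaintext: P1, P2.

P1 = 10, P2 = 13, P3 = 3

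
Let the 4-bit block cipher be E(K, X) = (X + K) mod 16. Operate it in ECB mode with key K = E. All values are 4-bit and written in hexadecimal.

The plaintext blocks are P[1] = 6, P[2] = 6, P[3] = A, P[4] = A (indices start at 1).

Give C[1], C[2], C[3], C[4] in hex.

C[1] = 4, C[2] = 4, C[3] = 8, C[4] = 8

ECB encryption: C_i = E(K, P_i).
C[1]: E(K, 6) = 4.
C[2]: E(K, 6) = 4.
C[3]: E(K, A) = 8.
C[4]: E(K, A) = 8.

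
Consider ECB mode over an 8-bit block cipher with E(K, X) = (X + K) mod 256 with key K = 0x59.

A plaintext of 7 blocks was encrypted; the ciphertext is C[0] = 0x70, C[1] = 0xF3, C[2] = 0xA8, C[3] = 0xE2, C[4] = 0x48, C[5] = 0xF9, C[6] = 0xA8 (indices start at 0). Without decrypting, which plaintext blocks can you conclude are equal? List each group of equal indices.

P[2] = P[6]

ECB encrypts each block independently with the same key, so equal ciphertext blocks imply equal plaintext blocks.
C[2] = C[6] = 0xA8, so P[2] = P[6].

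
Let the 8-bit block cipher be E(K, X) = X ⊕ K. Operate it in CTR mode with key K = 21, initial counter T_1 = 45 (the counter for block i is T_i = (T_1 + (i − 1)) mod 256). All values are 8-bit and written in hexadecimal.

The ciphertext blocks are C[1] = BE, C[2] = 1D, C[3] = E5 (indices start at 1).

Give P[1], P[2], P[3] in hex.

P[1] = DA, P[2] = 7A, P[3] = 83

CTR decryption: S_i = E(K, T_i) where T_i is the counter for block i; P_i = C_i ⊕ S_i.
P[1]: T = 45, S = E(K, T) = 64; BE ⊕ 64 = DA.
P[2]: T = 46, S = E(K, T) = 67; 1D ⊕ 67 = 7A.
P[3]: T = 47, S = E(K, T) = 66; E5 ⊕ 66 = 83.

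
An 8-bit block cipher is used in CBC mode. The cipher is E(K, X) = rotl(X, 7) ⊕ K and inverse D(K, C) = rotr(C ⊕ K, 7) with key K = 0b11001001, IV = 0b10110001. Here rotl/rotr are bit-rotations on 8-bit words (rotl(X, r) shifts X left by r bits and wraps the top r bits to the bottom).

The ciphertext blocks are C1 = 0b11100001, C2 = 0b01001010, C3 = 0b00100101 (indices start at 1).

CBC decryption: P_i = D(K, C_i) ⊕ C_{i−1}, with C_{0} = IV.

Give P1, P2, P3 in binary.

P1 = 0b11100001, P2 = 0b11100110, P3 = 0b10010011

P1: D(K, 0b11100001) = 0b01010000; 0b01010000 ⊕ 0b10110001 = 0b11100001.
P2: D(K, 0b01001010) = 0b00000111; 0b00000111 ⊕ 0b11100001 = 0b11100110.
P3: D(K, 0b00100101) = 0b11011001; 0b11011001 ⊕ 0b01001010 = 0b10010011.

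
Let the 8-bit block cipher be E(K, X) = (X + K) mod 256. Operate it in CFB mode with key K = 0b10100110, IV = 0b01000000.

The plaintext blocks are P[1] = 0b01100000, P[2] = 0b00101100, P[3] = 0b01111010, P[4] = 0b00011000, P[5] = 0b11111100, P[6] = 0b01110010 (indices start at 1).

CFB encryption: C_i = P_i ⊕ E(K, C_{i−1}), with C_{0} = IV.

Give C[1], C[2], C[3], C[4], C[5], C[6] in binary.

C[1]: E(K, 0b01000000) = 0b11100110; 0b01100000 ⊕ 0b11100110 = 0b10000110.
C[2]: E(K, 0b10000110) = 0b00101100; 0b00101100 ⊕ 0b00101100 = 0b00000000.
C[3]: E(K, 0b00000000) = 0b10100110; 0b01111010 ⊕ 0b10100110 = 0b11011100.
C[4]: E(K, 0b11011100) = 0b10000010; 0b00011000 ⊕ 0b10000010 = 0b10011010.
C[5]: E(K, 0b10011010) = 0b01000000; 0b11111100 ⊕ 0b01000000 = 0b10111100.
C[6]: E(K, 0b10111100) = 0b01100010; 0b01110010 ⊕ 0b01100010 = 0b00010000.

C[1] = 0b10000110, C[2] = 0b00000000, C[3] = 0b11011100, C[4] = 0b10011010, C[5] = 0b10111100, C[6] = 0b00010000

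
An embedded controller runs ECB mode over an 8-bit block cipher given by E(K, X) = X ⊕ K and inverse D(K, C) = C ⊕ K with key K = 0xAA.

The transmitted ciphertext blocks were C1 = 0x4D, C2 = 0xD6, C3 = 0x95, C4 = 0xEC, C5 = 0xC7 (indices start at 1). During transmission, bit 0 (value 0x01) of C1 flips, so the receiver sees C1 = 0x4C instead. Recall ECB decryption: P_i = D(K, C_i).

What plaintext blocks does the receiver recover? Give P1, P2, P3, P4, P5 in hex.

P1 = 0xE6, P2 = 0x7C, P3 = 0x3F, P4 = 0x46, P5 = 0x6D

Only C1 changed, to 0x4C. In ECB, a change in C_i affects only P_i. Decrypting the received ciphertext:
P1: D(K, 0x4C) = 0xE6.
P2: D(K, 0xD6) = 0x7C.
P3: D(K, 0x95) = 0x3F.
P4: D(K, 0xEC) = 0x46.
P5: D(K, 0xC7) = 0x6D.
Blocks that differ from the original plaintext: P1.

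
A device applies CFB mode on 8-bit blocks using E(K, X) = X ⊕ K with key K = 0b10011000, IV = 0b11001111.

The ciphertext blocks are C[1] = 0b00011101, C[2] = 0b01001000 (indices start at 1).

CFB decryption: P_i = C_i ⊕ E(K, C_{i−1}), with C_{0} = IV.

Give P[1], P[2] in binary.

P[1]: E(K, 0b11001111) = 0b01010111; 0b00011101 ⊕ 0b01010111 = 0b01001010.
P[2]: E(K, 0b00011101) = 0b10000101; 0b01001000 ⊕ 0b10000101 = 0b11001101.

P[1] = 0b01001010, P[2] = 0b11001101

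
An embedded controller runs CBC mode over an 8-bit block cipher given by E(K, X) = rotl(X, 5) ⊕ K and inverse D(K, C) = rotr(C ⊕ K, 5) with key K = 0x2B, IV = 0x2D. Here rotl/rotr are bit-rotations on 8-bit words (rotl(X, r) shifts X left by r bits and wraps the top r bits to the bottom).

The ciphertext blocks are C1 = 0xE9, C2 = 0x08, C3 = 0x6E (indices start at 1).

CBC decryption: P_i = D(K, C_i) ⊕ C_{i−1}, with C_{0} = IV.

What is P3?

P3: D(K, 0x6E) = 0x2A; 0x2A ⊕ 0x08 = 0x22.

P3 = 0x22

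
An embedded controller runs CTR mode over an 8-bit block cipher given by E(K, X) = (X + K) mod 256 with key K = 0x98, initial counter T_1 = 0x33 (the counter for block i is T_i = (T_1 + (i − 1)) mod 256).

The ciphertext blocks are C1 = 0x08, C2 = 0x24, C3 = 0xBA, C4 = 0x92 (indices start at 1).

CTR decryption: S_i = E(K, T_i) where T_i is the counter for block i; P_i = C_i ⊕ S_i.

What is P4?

P4 = 0x5C

P4: T = 0x36, S = E(K, T) = 0xCE; 0x92 ⊕ 0xCE = 0x5C.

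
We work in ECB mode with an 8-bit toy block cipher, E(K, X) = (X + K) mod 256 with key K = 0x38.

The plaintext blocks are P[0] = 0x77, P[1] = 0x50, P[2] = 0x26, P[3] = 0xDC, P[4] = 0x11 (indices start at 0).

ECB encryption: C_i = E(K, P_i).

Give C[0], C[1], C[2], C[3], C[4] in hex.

C[0]: E(K, 0x77) = 0xAF.
C[1]: E(K, 0x50) = 0x88.
C[2]: E(K, 0x26) = 0x5E.
C[3]: E(K, 0xDC) = 0x14.
C[4]: E(K, 0x11) = 0x49.

C[0] = 0xAF, C[1] = 0x88, C[2] = 0x5E, C[3] = 0x14, C[4] = 0x49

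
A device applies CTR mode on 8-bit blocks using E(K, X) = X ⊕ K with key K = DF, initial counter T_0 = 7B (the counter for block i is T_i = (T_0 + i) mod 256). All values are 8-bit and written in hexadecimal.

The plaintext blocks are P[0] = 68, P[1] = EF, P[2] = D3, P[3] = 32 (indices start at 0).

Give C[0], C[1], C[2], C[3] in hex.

CTR encryption: S_i = E(K, T_i) where T_i is the counter for block i; C_i = P_i ⊕ S_i.
C[0]: T = 7B, S = E(K, T) = A4; 68 ⊕ A4 = CC.
C[1]: T = 7C, S = E(K, T) = A3; EF ⊕ A3 = 4C.
C[2]: T = 7D, S = E(K, T) = A2; D3 ⊕ A2 = 71.
C[3]: T = 7E, S = E(K, T) = A1; 32 ⊕ A1 = 93.

C[0] = CC, C[1] = 4C, C[2] = 71, C[3] = 93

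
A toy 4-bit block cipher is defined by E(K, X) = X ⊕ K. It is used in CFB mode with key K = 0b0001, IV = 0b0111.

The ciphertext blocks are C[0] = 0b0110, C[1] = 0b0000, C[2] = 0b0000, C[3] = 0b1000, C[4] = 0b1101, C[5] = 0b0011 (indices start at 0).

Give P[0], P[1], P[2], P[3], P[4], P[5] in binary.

P[0] = 0b0000, P[1] = 0b0111, P[2] = 0b0001, P[3] = 0b1001, P[4] = 0b0100, P[5] = 0b1111

CFB decryption: P_i = C_i ⊕ E(K, C_{i−1}), with C_{−1} = IV.
P[0]: E(K, 0b0111) = 0b0110; 0b0110 ⊕ 0b0110 = 0b0000.
P[1]: E(K, 0b0110) = 0b0111; 0b0000 ⊕ 0b0111 = 0b0111.
P[2]: E(K, 0b0000) = 0b0001; 0b0000 ⊕ 0b0001 = 0b0001.
P[3]: E(K, 0b0000) = 0b0001; 0b1000 ⊕ 0b0001 = 0b1001.
P[4]: E(K, 0b1000) = 0b1001; 0b1101 ⊕ 0b1001 = 0b0100.
P[5]: E(K, 0b1101) = 0b1100; 0b0011 ⊕ 0b1100 = 0b1111.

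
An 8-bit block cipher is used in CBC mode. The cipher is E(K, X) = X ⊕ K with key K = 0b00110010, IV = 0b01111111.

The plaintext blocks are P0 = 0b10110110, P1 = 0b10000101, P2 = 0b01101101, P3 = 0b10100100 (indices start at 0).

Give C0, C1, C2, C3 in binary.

CBC encryption: C_i = E(K, P_i ⊕ C_{i−1}), with C_{−1} = IV.
C0: P0 ⊕ 0b01111111 = 0b11001001; E(K, 0b11001001) = 0b11111011.
C1: P1 ⊕ 0b11111011 = 0b01111110; E(K, 0b01111110) = 0b01001100.
C2: P2 ⊕ 0b01001100 = 0b00100001; E(K, 0b00100001) = 0b00010011.
C3: P3 ⊕ 0b00010011 = 0b10110111; E(K, 0b10110111) = 0b10000101.

C0 = 0b11111011, C1 = 0b01001100, C2 = 0b00010011, C3 = 0b10000101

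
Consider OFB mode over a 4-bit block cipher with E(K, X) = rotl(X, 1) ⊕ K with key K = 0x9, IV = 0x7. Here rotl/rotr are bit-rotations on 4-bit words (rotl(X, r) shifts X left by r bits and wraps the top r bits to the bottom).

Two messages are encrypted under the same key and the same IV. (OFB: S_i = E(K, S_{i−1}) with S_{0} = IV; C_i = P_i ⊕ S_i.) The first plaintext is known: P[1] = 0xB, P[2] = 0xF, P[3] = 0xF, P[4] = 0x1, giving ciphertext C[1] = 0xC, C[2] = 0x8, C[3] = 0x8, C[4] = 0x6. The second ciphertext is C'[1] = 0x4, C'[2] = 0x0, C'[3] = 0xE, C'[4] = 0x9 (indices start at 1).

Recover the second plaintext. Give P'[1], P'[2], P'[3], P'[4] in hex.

In OFB with a reused IV, both messages share the same keystream S_i, so C_i ⊕ C'_i = P_i ⊕ P'_i and thus P'_i = P_i ⊕ C_i ⊕ C'_i.
P'[1]: 0xB ⊕ 0xC ⊕ 0x4 = 0x3.
P'[2]: 0xF ⊕ 0x8 ⊕ 0x0 = 0x7.
P'[3]: 0xF ⊕ 0x8 ⊕ 0xE = 0x9.
P'[4]: 0x1 ⊕ 0x6 ⊕ 0x9 = 0xE.

P'[1] = 0x3, P'[2] = 0x7, P'[3] = 0x9, P'[4] = 0xE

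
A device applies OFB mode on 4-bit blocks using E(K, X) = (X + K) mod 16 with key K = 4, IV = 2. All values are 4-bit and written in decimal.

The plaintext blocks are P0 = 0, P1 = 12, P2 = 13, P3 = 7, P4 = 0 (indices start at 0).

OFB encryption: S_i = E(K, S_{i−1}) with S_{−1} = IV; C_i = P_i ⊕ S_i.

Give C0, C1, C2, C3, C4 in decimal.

C0 = 6, C1 = 6, C2 = 3, C3 = 5, C4 = 6

C0: S = E(K, 2) = 6; 0 ⊕ 6 = 6.
C1: S = E(K, 6) = 10; 12 ⊕ 10 = 6.
C2: S = E(K, 10) = 14; 13 ⊕ 14 = 3.
C3: S = E(K, 14) = 2; 7 ⊕ 2 = 5.
C4: S = E(K, 2) = 6; 0 ⊕ 6 = 6.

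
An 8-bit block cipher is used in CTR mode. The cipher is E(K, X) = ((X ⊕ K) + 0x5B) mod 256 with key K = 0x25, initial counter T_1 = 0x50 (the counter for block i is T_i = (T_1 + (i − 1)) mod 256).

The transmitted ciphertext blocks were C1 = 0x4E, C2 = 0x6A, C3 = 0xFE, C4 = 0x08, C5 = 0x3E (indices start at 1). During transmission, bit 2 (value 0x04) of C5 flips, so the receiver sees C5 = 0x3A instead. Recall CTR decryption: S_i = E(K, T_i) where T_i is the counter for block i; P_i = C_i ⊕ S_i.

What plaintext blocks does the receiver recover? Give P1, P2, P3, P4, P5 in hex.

P1 = 0x9E, P2 = 0xA5, P3 = 0x2C, P4 = 0xD9, P5 = 0xF6

Only C5 changed, to 0x3A. In CTR, a change in C_i flips the same bit in P_i only; the keystream is unaffected. Decrypting the received ciphertext:
P1: T = 0x50, S = E(K, T) = 0xD0; 0x4E ⊕ 0xD0 = 0x9E.
P2: T = 0x51, S = E(K, T) = 0xCF; 0x6A ⊕ 0xCF = 0xA5.
P3: T = 0x52, S = E(K, T) = 0xD2; 0xFE ⊕ 0xD2 = 0x2C.
P4: T = 0x53, S = E(K, T) = 0xD1; 0x08 ⊕ 0xD1 = 0xD9.
P5: T = 0x54, S = E(K, T) = 0xCC; 0x3A ⊕ 0xCC = 0xF6.
Blocks that differ from the original plaintext: P5.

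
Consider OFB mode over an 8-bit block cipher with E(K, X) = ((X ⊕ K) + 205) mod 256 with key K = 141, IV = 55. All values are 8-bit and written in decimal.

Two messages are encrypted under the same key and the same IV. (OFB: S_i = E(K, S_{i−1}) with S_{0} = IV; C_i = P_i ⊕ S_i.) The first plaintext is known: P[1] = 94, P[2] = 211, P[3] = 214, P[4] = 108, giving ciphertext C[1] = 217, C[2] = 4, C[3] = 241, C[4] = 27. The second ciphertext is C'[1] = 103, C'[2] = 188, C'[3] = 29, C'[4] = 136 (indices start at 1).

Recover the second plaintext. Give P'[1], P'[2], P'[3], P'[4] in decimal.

P'[1] = 224, P'[2] = 107, P'[3] = 58, P'[4] = 255

In OFB with a reused IV, both messages share the same keystream S_i, so C_i ⊕ C'_i = P_i ⊕ P'_i and thus P'_i = P_i ⊕ C_i ⊕ C'_i.
P'[1]: 94 ⊕ 217 ⊕ 103 = 224.
P'[2]: 211 ⊕ 4 ⊕ 188 = 107.
P'[3]: 214 ⊕ 241 ⊕ 29 = 58.
P'[4]: 108 ⊕ 27 ⊕ 136 = 255.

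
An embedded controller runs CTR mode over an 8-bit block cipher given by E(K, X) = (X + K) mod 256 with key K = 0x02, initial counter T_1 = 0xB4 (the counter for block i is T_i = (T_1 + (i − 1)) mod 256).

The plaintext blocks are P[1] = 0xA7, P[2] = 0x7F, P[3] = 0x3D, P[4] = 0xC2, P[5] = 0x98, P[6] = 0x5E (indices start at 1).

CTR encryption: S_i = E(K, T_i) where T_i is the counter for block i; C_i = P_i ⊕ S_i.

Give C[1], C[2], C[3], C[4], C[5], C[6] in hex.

C[1] = 0x11, C[2] = 0xC8, C[3] = 0x85, C[4] = 0x7B, C[5] = 0x22, C[6] = 0xE5

C[1]: T = 0xB4, S = E(K, T) = 0xB6; 0xA7 ⊕ 0xB6 = 0x11.
C[2]: T = 0xB5, S = E(K, T) = 0xB7; 0x7F ⊕ 0xB7 = 0xC8.
C[3]: T = 0xB6, S = E(K, T) = 0xB8; 0x3D ⊕ 0xB8 = 0x85.
C[4]: T = 0xB7, S = E(K, T) = 0xB9; 0xC2 ⊕ 0xB9 = 0x7B.
C[5]: T = 0xB8, S = E(K, T) = 0xBA; 0x98 ⊕ 0xBA = 0x22.
C[6]: T = 0xB9, S = E(K, T) = 0xBB; 0x5E ⊕ 0xBB = 0xE5.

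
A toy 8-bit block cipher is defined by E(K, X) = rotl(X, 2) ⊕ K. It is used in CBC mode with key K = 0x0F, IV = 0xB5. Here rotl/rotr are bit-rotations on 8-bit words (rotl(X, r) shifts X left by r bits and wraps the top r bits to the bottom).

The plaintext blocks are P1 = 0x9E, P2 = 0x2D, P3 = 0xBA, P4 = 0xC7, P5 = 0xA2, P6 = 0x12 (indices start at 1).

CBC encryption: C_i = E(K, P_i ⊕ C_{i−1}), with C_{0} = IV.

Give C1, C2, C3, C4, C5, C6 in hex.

C1 = 0xA3, C2 = 0x35, C3 = 0x31, C4 = 0xD4, C5 = 0xD6, C6 = 0x1C

C1: P1 ⊕ 0xB5 = 0x2B; E(K, 0x2B) = 0xA3.
C2: P2 ⊕ 0xA3 = 0x8E; E(K, 0x8E) = 0x35.
C3: P3 ⊕ 0x35 = 0x8F; E(K, 0x8F) = 0x31.
C4: P4 ⊕ 0x31 = 0xF6; E(K, 0xF6) = 0xD4.
C5: P5 ⊕ 0xD4 = 0x76; E(K, 0x76) = 0xD6.
C6: P6 ⊕ 0xD6 = 0xC4; E(K, 0xC4) = 0x1C.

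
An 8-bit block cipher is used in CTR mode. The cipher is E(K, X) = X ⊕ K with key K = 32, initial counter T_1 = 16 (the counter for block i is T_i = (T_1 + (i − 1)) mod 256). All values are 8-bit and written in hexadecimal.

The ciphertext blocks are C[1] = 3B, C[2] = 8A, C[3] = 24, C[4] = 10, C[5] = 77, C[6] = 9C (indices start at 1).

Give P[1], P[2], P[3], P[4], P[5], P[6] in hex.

P[1] = 1F, P[2] = AF, P[3] = 0E, P[4] = 3B, P[5] = 5F, P[6] = B5

CTR decryption: S_i = E(K, T_i) where T_i is the counter for block i; P_i = C_i ⊕ S_i.
P[1]: T = 16, S = E(K, T) = 24; 3B ⊕ 24 = 1F.
P[2]: T = 17, S = E(K, T) = 25; 8A ⊕ 25 = AF.
P[3]: T = 18, S = E(K, T) = 2A; 24 ⊕ 2A = 0E.
P[4]: T = 19, S = E(K, T) = 2B; 10 ⊕ 2B = 3B.
P[5]: T = 1A, S = E(K, T) = 28; 77 ⊕ 28 = 5F.
P[6]: T = 1B, S = E(K, T) = 29; 9C ⊕ 29 = B5.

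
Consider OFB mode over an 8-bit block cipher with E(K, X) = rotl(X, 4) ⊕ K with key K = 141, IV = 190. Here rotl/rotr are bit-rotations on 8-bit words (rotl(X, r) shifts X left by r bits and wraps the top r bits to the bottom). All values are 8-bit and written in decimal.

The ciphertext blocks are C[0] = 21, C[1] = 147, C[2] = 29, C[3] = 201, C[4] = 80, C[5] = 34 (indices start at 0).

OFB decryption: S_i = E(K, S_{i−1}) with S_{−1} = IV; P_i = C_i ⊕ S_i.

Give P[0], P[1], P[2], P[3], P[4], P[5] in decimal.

P[0] = 115, P[1] = 120, P[2] = 46, P[3] = 119, P[4] = 54, P[5] = 201

P[0]: S = E(K, 190) = 102; 21 ⊕ 102 = 115.
P[1]: S = E(K, 102) = 235; 147 ⊕ 235 = 120.
P[2]: S = E(K, 235) = 51; 29 ⊕ 51 = 46.
P[3]: S = E(K, 51) = 190; 201 ⊕ 190 = 119.
P[4]: S = E(K, 190) = 102; 80 ⊕ 102 = 54.
P[5]: S = E(K, 102) = 235; 34 ⊕ 235 = 201.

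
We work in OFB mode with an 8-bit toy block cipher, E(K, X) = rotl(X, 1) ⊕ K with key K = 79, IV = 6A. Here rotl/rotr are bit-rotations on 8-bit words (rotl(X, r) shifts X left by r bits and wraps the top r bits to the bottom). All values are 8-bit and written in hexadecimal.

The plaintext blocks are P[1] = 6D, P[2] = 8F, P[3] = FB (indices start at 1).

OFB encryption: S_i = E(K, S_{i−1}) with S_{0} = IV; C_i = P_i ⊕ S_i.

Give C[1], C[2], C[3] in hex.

C[1]: S = E(K, 6A) = AD; 6D ⊕ AD = C0.
C[2]: S = E(K, AD) = 22; 8F ⊕ 22 = AD.
C[3]: S = E(K, 22) = 3D; FB ⊕ 3D = C6.

C[1] = C0, C[2] = AD, C[3] = C6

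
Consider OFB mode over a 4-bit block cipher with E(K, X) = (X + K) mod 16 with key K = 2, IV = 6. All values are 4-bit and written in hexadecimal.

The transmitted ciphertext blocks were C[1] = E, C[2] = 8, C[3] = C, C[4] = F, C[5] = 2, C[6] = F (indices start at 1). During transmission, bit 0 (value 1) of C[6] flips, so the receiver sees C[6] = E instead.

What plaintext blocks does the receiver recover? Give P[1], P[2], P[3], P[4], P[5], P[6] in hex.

OFB decryption: S_i = E(K, S_{i−1}) with S_{0} = IV; P_i = C_i ⊕ S_i.
Only C[6] changed, to E. In OFB, a change in C_i flips the same bit in P_i only; the keystream is unaffected. Decrypting the received ciphertext:
P[1]: S = E(K, 6) = 8; E ⊕ 8 = 6.
P[2]: S = E(K, 8) = A; 8 ⊕ A = 2.
P[3]: S = E(K, A) = C; C ⊕ C = 0.
P[4]: S = E(K, C) = E; F ⊕ E = 1.
P[5]: S = E(K, E) = 0; 2 ⊕ 0 = 2.
P[6]: S = E(K, 0) = 2; E ⊕ 2 = C.
Blocks that differ from the original plaintext: P[6].

P[1] = 6, P[2] = 2, P[3] = 0, P[4] = 1, P[5] = 2, P[6] = C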